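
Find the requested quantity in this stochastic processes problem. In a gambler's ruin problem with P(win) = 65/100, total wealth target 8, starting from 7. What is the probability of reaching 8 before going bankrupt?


Gambler's ruin formula:
r = q/p = 0.3500/0.6500 = 0.5385
P(win) = (1 - r^i)/(1 - r^N)
= (1 - 0.5385^7)/(1 - 0.5385^8)
= 0.9939

0.9939


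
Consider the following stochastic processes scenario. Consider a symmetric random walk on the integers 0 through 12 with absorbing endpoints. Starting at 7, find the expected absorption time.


For symmetric RW on 0,...,N with absorbing barriers, E(i) = i*(N-i)
E(7) = 7 * 5 = 35

35


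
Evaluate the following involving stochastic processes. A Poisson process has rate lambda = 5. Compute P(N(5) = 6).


P(N(t)=k) = (lambda*t)^k * exp(-lambda*t) / k!
lambda*t = 25
= 25^6 * exp(-25) / 6!
= 244140625 * 1.3888e-11 / 720
= 4.7092e-06

4.7092e-06


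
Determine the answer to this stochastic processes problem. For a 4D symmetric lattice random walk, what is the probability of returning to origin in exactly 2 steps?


P(return in 2 steps) = P(reverse first step) = 1/(2d)
= 1/8
= 0.1250

0.1250


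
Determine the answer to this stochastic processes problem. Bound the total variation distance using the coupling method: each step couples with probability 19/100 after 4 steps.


TV distance bound <= (1-delta)^n
= (1 - 0.1900)^4
= 0.8100^4
= 0.4305

0.4305


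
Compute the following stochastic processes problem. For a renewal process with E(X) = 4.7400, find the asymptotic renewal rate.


Long-run renewal rate = 1/E(X)
= 1/4.7400
= 0.2110

0.2110


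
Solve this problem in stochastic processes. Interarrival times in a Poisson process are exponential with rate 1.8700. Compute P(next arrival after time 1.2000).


P(X > t) = exp(-lambda * t)
= exp(-1.8700 * 1.2000)
= exp(-2.2440) = 0.1060

0.1060


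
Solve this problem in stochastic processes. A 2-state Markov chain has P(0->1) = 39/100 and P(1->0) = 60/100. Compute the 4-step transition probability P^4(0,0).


Computing P^4 by matrix multiplication.
P = [[0.6100, 0.3900], [0.6000, 0.4000]]
After raising P to the power 4:
P^4(0,0) = 0.6061

0.6061


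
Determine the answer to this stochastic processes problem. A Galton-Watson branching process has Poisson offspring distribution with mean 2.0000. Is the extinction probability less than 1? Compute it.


Since mu = 2.0000 > 1, extinction prob q < 1.
Solve s = exp(mu*(s-1)) iteratively.
q = 0.2032

0.2032


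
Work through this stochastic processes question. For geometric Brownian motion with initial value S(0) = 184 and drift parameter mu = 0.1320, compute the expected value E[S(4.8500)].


E[S(t)] = S(0) * exp(mu * t)
= 184 * exp(0.1320 * 4.8500)
= 184 * 1.8969
= 349.0223

349.0223


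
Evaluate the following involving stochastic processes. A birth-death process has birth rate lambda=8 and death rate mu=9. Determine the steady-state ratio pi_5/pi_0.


For birth-death process, pi_n/pi_0 = (lambda/mu)^n
= (8/9)^5
= 0.5549

0.5549


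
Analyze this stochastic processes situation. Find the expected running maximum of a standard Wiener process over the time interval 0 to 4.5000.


E(max B(s)) = sqrt(2t/pi)
= sqrt(2*4.5000/pi)
= sqrt(2.8648)
= 1.6926

1.6926


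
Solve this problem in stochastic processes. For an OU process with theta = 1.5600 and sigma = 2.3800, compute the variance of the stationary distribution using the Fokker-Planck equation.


Stationary variance = sigma^2 / (2*theta)
= 2.3800^2 / (2*1.5600)
= 5.6644 / 3.1200
= 1.8155

1.8155


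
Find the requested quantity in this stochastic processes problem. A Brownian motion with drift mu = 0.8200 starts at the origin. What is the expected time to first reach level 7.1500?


Expected first passage time = a/mu
= 7.1500/0.8200
= 8.7195

8.7195


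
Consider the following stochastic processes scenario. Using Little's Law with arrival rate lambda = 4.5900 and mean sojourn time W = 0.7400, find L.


Little's Law: L = lambda * W
= 4.5900 * 0.7400
= 3.3966

3.3966


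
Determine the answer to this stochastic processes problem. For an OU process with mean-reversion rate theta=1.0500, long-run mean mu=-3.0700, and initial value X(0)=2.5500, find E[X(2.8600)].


E[X(t)] = mu + (X(0) - mu)*exp(-theta*t)
= -3.0700 + (2.5500 - -3.0700)*exp(-1.0500*2.8600)
= -3.0700 + 5.6200 * 0.0496
= -2.7910

-2.7910


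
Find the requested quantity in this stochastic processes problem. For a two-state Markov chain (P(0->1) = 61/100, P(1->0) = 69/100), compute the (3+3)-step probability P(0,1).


P^6 = P^3 * P^3
Computing via matrix multiplication of the transition matrix.
Entry (0,1) of P^6 = 0.4689

0.4689


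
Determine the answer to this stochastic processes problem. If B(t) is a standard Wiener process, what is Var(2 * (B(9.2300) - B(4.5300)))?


Var(alpha*(B(t)-B(s))) = alpha^2 * (t-s)
= 2^2 * (9.2300 - 4.5300)
= 4 * 4.7000
= 18.8000

18.8000


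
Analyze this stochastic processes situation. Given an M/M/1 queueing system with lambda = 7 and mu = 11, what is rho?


rho = lambda/mu
= 7/11
= 0.6364

0.6364


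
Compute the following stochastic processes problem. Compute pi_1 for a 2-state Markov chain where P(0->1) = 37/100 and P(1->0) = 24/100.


Stationary distribution: pi_0 = p10/(p01+p10), pi_1 = p01/(p01+p10)
p01 = 0.3700, p10 = 0.2400
pi_1 = 0.6066

0.6066


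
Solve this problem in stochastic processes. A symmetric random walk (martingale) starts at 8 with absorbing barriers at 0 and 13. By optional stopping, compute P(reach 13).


By optional stopping theorem: E(M at tau) = M(0) = 8
P(hit 13)*13 + P(hit 0)*0 = 8
P(hit 13) = (8 - 0)/(13 - 0) = 8/13 = 0.6154

0.6154


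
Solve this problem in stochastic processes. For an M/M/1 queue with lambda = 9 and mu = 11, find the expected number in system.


rho = 9/11 = 0.8182
L = rho/(1-rho)
= 0.8182/0.1818
= 4.5000

4.5000


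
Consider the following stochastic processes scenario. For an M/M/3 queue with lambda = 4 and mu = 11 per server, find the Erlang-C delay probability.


a = lambda/mu = 0.3636
rho = a/c = 0.1212
Erlang-C formula applied:
C(c,a) = 0.0063

0.0063


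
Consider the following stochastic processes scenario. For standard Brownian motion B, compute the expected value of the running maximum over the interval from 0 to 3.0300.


E(max B(s)) = sqrt(2t/pi)
= sqrt(2*3.0300/pi)
= sqrt(1.9290)
= 1.3889

1.3889


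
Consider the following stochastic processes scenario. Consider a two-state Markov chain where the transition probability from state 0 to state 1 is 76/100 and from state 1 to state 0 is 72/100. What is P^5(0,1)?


Computing P^5 by matrix multiplication.
P = [[0.2400, 0.7600], [0.7200, 0.2800]]
After raising P to the power 5:
P^5(0,1) = 0.5266

0.5266


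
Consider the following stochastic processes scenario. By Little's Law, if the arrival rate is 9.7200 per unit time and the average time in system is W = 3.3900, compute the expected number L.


Little's Law: L = lambda * W
= 9.7200 * 3.3900
= 32.9508

32.9508


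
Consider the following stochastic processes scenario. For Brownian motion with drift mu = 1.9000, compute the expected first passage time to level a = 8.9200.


Expected first passage time = a/mu
= 8.9200/1.9000
= 4.6947

4.6947


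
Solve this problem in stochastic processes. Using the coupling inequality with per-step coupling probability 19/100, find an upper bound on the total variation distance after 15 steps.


TV distance bound <= (1-delta)^n
= (1 - 0.1900)^15
= 0.8100^15
= 0.0424

0.0424


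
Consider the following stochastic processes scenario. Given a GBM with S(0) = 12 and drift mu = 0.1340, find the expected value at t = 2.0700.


E[S(t)] = S(0) * exp(mu * t)
= 12 * exp(0.1340 * 2.0700)
= 12 * 1.3197
= 15.8360

15.8360


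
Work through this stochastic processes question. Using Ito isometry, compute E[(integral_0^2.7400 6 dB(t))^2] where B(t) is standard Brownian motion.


By Ito isometry: E[(int f dB)^2] = int f^2 dt
= 6^2 * 2.7400
= 36 * 2.7400 = 98.6400

98.6400


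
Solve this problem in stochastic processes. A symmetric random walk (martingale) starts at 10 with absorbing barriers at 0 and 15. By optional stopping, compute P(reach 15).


By optional stopping theorem: E(M at tau) = M(0) = 10
P(hit 15)*15 + P(hit 0)*0 = 10
P(hit 15) = (10 - 0)/(15 - 0) = 2/3 = 0.6667

0.6667


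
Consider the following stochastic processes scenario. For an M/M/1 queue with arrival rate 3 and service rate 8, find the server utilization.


rho = lambda/mu
= 3/8
= 0.3750

0.3750


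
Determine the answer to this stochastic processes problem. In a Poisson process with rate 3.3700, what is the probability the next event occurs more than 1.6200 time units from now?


P(X > t) = exp(-lambda * t)
= exp(-3.3700 * 1.6200)
= exp(-5.4594) = 0.0043

0.0043


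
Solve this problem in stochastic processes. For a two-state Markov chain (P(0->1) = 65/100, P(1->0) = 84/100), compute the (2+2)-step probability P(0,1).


P^4 = P^2 * P^2
Computing via matrix multiplication of the transition matrix.
Entry (0,1) of P^4 = 0.4111

0.4111


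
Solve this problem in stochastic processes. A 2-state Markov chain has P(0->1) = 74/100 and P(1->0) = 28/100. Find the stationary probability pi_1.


Stationary distribution: pi_0 = p10/(p01+p10), pi_1 = p01/(p01+p10)
p01 = 0.7400, p10 = 0.2800
pi_1 = 0.7255

0.7255


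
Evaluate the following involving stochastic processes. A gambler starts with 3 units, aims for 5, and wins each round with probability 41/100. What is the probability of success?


Gambler's ruin formula:
r = q/p = 0.5900/0.4100 = 1.4390
P(win) = (1 - r^i)/(1 - r^N)
= (1 - 1.4390^3)/(1 - 1.4390^5)
= 0.3829

0.3829


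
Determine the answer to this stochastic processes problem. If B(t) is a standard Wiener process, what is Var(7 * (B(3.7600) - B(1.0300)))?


Var(alpha*(B(t)-B(s))) = alpha^2 * (t-s)
= 7^2 * (3.7600 - 1.0300)
= 49 * 2.7300
= 133.7700

133.7700


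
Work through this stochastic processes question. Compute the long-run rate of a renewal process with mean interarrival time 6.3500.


Long-run renewal rate = 1/E(X)
= 1/6.3500
= 0.1575

0.1575


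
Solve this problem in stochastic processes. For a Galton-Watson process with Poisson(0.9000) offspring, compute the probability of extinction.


Since mu = 0.9000 <= 1, extinction probability = 1.

1.0000


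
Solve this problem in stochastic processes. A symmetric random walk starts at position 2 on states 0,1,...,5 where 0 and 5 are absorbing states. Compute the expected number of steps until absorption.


For symmetric RW on 0,...,N with absorbing barriers, E(i) = i*(N-i)
E(2) = 2 * 3 = 6

6


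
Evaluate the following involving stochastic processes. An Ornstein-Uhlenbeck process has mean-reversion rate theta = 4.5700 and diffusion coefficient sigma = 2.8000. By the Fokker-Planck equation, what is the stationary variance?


Stationary variance = sigma^2 / (2*theta)
= 2.8000^2 / (2*4.5700)
= 7.8400 / 9.1400
= 0.8578

0.8578


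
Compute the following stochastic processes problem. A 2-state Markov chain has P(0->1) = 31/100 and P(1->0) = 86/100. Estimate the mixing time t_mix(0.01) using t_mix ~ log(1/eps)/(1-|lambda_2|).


lambda_2 = |1 - p01 - p10| = |1 - 0.3100 - 0.8600| = 0.1700
t_mix ~ log(1/eps)/(1 - |lambda_2|)
= log(100)/(1 - 0.1700) = 4.6052/0.8300
= 5.5484

5.5484


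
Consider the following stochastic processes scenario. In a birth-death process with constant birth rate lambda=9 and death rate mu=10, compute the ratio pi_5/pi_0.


For birth-death process, pi_n/pi_0 = (lambda/mu)^n
= (9/10)^5
= 0.5905

0.5905


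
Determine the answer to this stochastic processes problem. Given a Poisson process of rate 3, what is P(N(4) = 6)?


P(N(t)=k) = (lambda*t)^k * exp(-lambda*t) / k!
lambda*t = 12
= 12^6 * exp(-12) / 6!
= 2985984 * 6.1442e-06 / 720
= 0.0255

0.0255


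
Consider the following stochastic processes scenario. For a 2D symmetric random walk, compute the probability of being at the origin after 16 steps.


P = C(16,8)^2 / 4^16
= 12870^2 / 4294967296
= 165636900 / 4294967296
= 0.0386

0.0386


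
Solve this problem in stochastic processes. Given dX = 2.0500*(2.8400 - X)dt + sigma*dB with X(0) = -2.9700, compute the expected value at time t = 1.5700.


E[X(t)] = mu + (X(0) - mu)*exp(-theta*t)
= 2.8400 + (-2.9700 - 2.8400)*exp(-2.0500*1.5700)
= 2.8400 + -5.8100 * 0.0400
= 2.6075

2.6075


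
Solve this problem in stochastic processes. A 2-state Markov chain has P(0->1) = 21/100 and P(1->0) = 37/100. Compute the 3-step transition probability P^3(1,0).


Computing P^3 by matrix multiplication.
P = [[0.7900, 0.2100], [0.3700, 0.6300]]
After raising P to the power 3:
P^3(1,0) = 0.5907

0.5907


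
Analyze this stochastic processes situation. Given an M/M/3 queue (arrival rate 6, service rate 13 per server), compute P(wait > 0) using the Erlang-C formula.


a = lambda/mu = 0.4615
rho = a/c = 0.1538
Erlang-C formula applied:
C(c,a) = 0.0122

0.0122


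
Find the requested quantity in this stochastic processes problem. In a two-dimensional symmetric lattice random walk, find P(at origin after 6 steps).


P = C(6,3)^2 / 4^6
= 20^2 / 4096
= 400 / 4096
= 0.0977

0.0977


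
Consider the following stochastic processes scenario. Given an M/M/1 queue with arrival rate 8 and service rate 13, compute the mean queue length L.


rho = 8/13 = 0.6154
L = rho/(1-rho)
= 0.6154/0.3846
= 1.6000

1.6000


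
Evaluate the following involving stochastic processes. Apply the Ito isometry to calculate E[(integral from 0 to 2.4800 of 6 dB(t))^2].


By Ito isometry: E[(int f dB)^2] = int f^2 dt
= 6^2 * 2.4800
= 36 * 2.4800 = 89.2800

89.2800


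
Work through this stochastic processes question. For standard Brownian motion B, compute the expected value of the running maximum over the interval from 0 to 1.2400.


E(max B(s)) = sqrt(2t/pi)
= sqrt(2*1.2400/pi)
= sqrt(0.7894)
= 0.8885

0.8885


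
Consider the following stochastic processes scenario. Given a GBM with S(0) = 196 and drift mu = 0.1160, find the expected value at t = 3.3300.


E[S(t)] = S(0) * exp(mu * t)
= 196 * exp(0.1160 * 3.3300)
= 196 * 1.4715
= 288.4133

288.4133


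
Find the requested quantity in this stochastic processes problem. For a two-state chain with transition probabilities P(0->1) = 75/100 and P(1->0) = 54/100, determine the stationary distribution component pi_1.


Stationary distribution: pi_0 = p10/(p01+p10), pi_1 = p01/(p01+p10)
p01 = 0.7500, p10 = 0.5400
pi_1 = 0.5814

0.5814


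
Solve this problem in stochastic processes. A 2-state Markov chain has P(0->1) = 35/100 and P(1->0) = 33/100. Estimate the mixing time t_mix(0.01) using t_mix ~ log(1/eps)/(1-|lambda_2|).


lambda_2 = |1 - p01 - p10| = |1 - 0.3500 - 0.3300| = 0.3200
t_mix ~ log(1/eps)/(1 - |lambda_2|)
= log(100)/(1 - 0.3200) = 4.6052/0.6800
= 6.7723

6.7723


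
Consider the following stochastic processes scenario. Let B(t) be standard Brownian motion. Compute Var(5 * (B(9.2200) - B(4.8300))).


Var(alpha*(B(t)-B(s))) = alpha^2 * (t-s)
= 5^2 * (9.2200 - 4.8300)
= 25 * 4.3900
= 109.7500

109.7500


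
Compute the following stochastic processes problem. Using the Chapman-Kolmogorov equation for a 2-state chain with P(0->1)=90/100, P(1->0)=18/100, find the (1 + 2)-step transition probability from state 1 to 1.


P^3 = P^1 * P^2
Computing via matrix multiplication of the transition matrix.
Entry (1,1) of P^3 = 0.8332

0.8332


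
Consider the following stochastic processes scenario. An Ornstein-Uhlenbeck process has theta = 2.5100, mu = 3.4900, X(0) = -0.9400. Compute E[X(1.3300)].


E[X(t)] = mu + (X(0) - mu)*exp(-theta*t)
= 3.4900 + (-0.9400 - 3.4900)*exp(-2.5100*1.3300)
= 3.4900 + -4.4300 * 0.0355
= 3.3327

3.3327


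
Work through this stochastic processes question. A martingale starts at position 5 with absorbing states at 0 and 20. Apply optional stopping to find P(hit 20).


By optional stopping theorem: E(M at tau) = M(0) = 5
P(hit 20)*20 + P(hit 0)*0 = 5
P(hit 20) = (5 - 0)/(20 - 0) = 1/4 = 0.2500

0.2500


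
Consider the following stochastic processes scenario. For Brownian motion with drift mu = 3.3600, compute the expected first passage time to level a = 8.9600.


Expected first passage time = a/mu
= 8.9600/3.3600
= 2.6667

2.6667


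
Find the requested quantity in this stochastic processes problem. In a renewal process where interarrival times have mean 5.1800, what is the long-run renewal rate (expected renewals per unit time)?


Long-run renewal rate = 1/E(X)
= 1/5.1800
= 0.1931

0.1931


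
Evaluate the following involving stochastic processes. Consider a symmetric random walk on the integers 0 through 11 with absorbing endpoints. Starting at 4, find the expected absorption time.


For symmetric RW on 0,...,N with absorbing barriers, E(i) = i*(N-i)
E(4) = 4 * 7 = 28

28


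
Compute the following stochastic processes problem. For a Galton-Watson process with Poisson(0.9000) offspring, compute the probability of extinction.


Since mu = 0.9000 <= 1, extinction probability = 1.

1.0000


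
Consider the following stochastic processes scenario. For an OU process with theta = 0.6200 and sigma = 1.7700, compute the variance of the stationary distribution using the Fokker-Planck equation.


Stationary variance = sigma^2 / (2*theta)
= 1.7700^2 / (2*0.6200)
= 3.1329 / 1.2400
= 2.5265

2.5265


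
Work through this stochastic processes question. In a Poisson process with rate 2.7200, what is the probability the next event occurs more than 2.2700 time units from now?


P(X > t) = exp(-lambda * t)
= exp(-2.7200 * 2.2700)
= exp(-6.1744) = 0.0021

0.0021


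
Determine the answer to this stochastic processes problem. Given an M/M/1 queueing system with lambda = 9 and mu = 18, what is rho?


rho = lambda/mu
= 9/18
= 0.5000

0.5000


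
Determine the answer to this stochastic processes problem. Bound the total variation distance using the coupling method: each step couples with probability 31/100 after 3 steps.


TV distance bound <= (1-delta)^n
= (1 - 0.3100)^3
= 0.6900^3
= 0.3285

0.3285


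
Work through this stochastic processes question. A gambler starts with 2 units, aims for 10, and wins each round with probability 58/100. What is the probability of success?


Gambler's ruin formula:
r = q/p = 0.4200/0.5800 = 0.7241
P(win) = (1 - r^i)/(1 - r^N)
= (1 - 0.7241^2)/(1 - 0.7241^10)
= 0.4953

0.4953


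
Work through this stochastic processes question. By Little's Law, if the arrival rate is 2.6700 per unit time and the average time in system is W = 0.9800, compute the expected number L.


Little's Law: L = lambda * W
= 2.6700 * 0.9800
= 2.6166

2.6166


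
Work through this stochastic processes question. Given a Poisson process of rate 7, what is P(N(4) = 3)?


P(N(t)=k) = (lambda*t)^k * exp(-lambda*t) / k!
lambda*t = 28
= 28^3 * exp(-28) / 3!
= 21952 * 6.9144e-13 / 6
= 2.5297e-09

2.5297e-09


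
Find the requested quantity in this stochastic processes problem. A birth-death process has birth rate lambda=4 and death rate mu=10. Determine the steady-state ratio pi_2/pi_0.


For birth-death process, pi_n/pi_0 = (lambda/mu)^n
= (4/10)^2
= 0.1600

0.1600


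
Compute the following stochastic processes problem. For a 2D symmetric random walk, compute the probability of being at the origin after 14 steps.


P = C(14,7)^2 / 4^14
= 3432^2 / 268435456
= 11778624 / 268435456
= 0.0439

0.0439


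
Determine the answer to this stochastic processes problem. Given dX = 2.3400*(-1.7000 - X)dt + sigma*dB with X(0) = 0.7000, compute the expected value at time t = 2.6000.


E[X(t)] = mu + (X(0) - mu)*exp(-theta*t)
= -1.7000 + (0.7000 - -1.7000)*exp(-2.3400*2.6000)
= -1.7000 + 2.4000 * 0.0023
= -1.6945

-1.6945


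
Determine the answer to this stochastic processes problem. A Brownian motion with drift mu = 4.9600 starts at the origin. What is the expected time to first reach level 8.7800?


Expected first passage time = a/mu
= 8.7800/4.9600
= 1.7702

1.7702


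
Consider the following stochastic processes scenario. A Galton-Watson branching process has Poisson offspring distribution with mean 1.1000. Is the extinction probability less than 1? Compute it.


Since mu = 1.1000 > 1, extinction prob q < 1.
Solve s = exp(mu*(s-1)) iteratively.
q = 0.8239

0.8239


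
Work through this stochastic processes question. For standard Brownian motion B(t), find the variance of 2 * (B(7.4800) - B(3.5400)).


Var(alpha*(B(t)-B(s))) = alpha^2 * (t-s)
= 2^2 * (7.4800 - 3.5400)
= 4 * 3.9400
= 15.7600

15.7600


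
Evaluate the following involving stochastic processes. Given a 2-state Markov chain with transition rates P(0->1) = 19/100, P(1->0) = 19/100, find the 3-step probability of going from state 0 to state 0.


Computing P^3 by matrix multiplication.
P = [[0.8100, 0.1900], [0.1900, 0.8100]]
After raising P to the power 3:
P^3(0,0) = 0.6192

0.6192


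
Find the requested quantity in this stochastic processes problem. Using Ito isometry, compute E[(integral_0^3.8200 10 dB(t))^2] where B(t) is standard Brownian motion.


By Ito isometry: E[(int f dB)^2] = int f^2 dt
= 10^2 * 3.8200
= 100 * 3.8200 = 382.0000

382.0000


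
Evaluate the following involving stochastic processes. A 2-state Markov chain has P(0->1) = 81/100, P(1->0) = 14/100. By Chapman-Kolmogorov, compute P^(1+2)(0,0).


P^3 = P^1 * P^2
Computing via matrix multiplication of the transition matrix.
Entry (0,0) of P^3 = 0.1475

0.1475


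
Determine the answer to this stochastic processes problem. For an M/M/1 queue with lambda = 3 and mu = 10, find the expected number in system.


rho = 3/10 = 0.3000
L = rho/(1-rho)
= 0.3000/0.7000
= 0.4286

0.4286


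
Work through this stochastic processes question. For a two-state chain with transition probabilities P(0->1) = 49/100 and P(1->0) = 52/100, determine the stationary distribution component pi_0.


Stationary distribution: pi_0 = p10/(p01+p10), pi_1 = p01/(p01+p10)
p01 = 0.4900, p10 = 0.5200
pi_0 = 0.5149

0.5149


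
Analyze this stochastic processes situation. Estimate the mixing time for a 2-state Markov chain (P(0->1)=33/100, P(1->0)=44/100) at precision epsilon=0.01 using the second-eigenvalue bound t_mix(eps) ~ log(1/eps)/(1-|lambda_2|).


lambda_2 = |1 - p01 - p10| = |1 - 0.3300 - 0.4400| = 0.2300
t_mix ~ log(1/eps)/(1 - |lambda_2|)
= log(100)/(1 - 0.2300) = 4.6052/0.7700
= 5.9807

5.9807


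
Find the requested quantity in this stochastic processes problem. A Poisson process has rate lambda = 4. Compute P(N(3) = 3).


P(N(t)=k) = (lambda*t)^k * exp(-lambda*t) / k!
lambda*t = 12
= 12^3 * exp(-12) / 3!
= 1728 * 6.1442e-06 / 6
= 0.0018

0.0018


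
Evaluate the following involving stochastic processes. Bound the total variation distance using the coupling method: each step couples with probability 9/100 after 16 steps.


TV distance bound <= (1-delta)^n
= (1 - 0.0900)^16
= 0.9100^16
= 0.2211

0.2211


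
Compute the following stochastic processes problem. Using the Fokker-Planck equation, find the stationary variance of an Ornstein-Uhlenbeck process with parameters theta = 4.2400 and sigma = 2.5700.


Stationary variance = sigma^2 / (2*theta)
= 2.5700^2 / (2*4.2400)
= 6.6049 / 8.4800
= 0.7789

0.7789


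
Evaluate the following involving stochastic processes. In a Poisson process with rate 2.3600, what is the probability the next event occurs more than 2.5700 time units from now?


P(X > t) = exp(-lambda * t)
= exp(-2.3600 * 2.5700)
= exp(-6.0652) = 0.0023

0.0023


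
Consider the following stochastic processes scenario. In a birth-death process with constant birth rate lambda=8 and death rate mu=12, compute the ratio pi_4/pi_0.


For birth-death process, pi_n/pi_0 = (lambda/mu)^n
= (8/12)^4
= 0.1975

0.1975


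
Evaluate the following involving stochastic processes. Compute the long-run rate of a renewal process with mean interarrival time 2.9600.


Long-run renewal rate = 1/E(X)
= 1/2.9600
= 0.3378

0.3378


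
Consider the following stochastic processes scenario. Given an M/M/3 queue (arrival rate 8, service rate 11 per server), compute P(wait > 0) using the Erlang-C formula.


a = lambda/mu = 0.7273
rho = a/c = 0.2424
Erlang-C formula applied:
C(c,a) = 0.0408

0.0408


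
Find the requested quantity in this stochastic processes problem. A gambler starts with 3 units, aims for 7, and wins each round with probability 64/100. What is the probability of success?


Gambler's ruin formula:
r = q/p = 0.3600/0.6400 = 0.5625
P(win) = (1 - r^i)/(1 - r^N)
= (1 - 0.5625^3)/(1 - 0.5625^7)
= 0.8369

0.8369


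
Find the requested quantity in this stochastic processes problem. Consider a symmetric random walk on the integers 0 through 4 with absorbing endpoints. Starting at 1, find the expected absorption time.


For symmetric RW on 0,...,N with absorbing barriers, E(i) = i*(N-i)
E(1) = 1 * 3 = 3

3


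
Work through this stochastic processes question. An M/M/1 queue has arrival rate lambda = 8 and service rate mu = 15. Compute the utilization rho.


rho = lambda/mu
= 8/15
= 0.5333

0.5333


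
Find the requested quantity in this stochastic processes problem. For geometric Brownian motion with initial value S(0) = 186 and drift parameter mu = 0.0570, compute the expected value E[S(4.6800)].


E[S(t)] = S(0) * exp(mu * t)
= 186 * exp(0.0570 * 4.6800)
= 186 * 1.3057
= 242.8652

242.8652


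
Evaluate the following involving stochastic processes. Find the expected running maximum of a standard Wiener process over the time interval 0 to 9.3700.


E(max B(s)) = sqrt(2t/pi)
= sqrt(2*9.3700/pi)
= sqrt(5.9651)
= 2.4424

2.4424


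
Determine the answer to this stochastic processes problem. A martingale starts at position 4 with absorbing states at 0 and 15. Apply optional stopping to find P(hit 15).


By optional stopping theorem: E(M at tau) = M(0) = 4
P(hit 15)*15 + P(hit 0)*0 = 4
P(hit 15) = (4 - 0)/(15 - 0) = 4/15 = 0.2667

0.2667


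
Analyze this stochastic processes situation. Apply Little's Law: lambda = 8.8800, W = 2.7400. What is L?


Little's Law: L = lambda * W
= 8.8800 * 2.7400
= 24.3312

24.3312


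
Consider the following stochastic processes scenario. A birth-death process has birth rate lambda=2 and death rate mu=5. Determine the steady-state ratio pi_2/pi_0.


For birth-death process, pi_n/pi_0 = (lambda/mu)^n
= (2/5)^2
= 0.1600

0.1600


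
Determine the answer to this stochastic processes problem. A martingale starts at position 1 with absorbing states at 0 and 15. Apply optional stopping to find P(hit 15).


By optional stopping theorem: E(M at tau) = M(0) = 1
P(hit 15)*15 + P(hit 0)*0 = 1
P(hit 15) = (1 - 0)/(15 - 0) = 1/15 = 0.0667

0.0667


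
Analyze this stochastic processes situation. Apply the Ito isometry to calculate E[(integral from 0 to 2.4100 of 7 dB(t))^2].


By Ito isometry: E[(int f dB)^2] = int f^2 dt
= 7^2 * 2.4100
= 49 * 2.4100 = 118.0900

118.0900


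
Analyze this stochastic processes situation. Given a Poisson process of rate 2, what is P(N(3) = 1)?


P(N(t)=k) = (lambda*t)^k * exp(-lambda*t) / k!
lambda*t = 6
= 6^1 * exp(-6) / 1!
= 6 * 0.0025 / 1
= 0.0149

0.0149


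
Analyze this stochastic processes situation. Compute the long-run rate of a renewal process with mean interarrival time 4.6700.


Long-run renewal rate = 1/E(X)
= 1/4.6700
= 0.2141

0.2141


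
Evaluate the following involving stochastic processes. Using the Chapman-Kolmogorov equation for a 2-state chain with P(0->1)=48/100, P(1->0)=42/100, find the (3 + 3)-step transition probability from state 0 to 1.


P^6 = P^3 * P^3
Computing via matrix multiplication of the transition matrix.
Entry (0,1) of P^6 = 0.5333

0.5333


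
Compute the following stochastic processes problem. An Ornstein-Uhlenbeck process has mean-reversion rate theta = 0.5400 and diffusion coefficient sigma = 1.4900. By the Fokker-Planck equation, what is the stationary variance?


Stationary variance = sigma^2 / (2*theta)
= 1.4900^2 / (2*0.5400)
= 2.2201 / 1.0800
= 2.0556

2.0556


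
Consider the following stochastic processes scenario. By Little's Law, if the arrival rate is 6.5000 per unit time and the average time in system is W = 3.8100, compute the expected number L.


Little's Law: L = lambda * W
= 6.5000 * 3.8100
= 24.7650

24.7650


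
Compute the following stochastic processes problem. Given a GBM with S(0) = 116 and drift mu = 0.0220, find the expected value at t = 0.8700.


E[S(t)] = S(0) * exp(mu * t)
= 116 * exp(0.0220 * 0.8700)
= 116 * 1.0193
= 118.2416

118.2416


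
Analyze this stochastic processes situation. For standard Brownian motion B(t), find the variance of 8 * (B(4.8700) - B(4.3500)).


Var(alpha*(B(t)-B(s))) = alpha^2 * (t-s)
= 8^2 * (4.8700 - 4.3500)
= 64 * 0.5200
= 33.2800

33.2800


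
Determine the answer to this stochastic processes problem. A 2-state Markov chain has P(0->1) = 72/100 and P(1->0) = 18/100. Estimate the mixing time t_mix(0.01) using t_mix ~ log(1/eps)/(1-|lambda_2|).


lambda_2 = |1 - p01 - p10| = |1 - 0.7200 - 0.1800| = 0.1000
t_mix ~ log(1/eps)/(1 - |lambda_2|)
= log(100)/(1 - 0.1000) = 4.6052/0.9000
= 5.1169

5.1169


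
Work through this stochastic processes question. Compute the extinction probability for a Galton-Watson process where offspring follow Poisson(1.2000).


Since mu = 1.2000 > 1, extinction prob q < 1.
Solve s = exp(mu*(s-1)) iteratively.
q = 0.6863

0.6863


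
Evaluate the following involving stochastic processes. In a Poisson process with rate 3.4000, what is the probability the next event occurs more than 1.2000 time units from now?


P(X > t) = exp(-lambda * t)
= exp(-3.4000 * 1.2000)
= exp(-4.0800) = 0.0169

0.0169


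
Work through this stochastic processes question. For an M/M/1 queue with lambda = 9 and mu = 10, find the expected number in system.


rho = 9/10 = 0.9000
L = rho/(1-rho)
= 0.9000/0.1000
= 9.0000

9.0000


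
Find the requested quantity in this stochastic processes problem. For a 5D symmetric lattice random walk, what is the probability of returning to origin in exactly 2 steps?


P(return in 2 steps) = P(reverse first step) = 1/(2d)
= 1/10
= 0.1000

0.1000


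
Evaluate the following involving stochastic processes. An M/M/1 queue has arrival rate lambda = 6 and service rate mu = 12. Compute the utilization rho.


rho = lambda/mu
= 6/12
= 0.5000

0.5000


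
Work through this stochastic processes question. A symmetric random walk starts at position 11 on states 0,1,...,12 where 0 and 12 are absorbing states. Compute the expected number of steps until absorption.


For symmetric RW on 0,...,N with absorbing barriers, E(i) = i*(N-i)
E(11) = 11 * 1 = 11

11


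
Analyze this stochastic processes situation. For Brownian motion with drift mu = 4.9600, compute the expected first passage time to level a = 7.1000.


Expected first passage time = a/mu
= 7.1000/4.9600
= 1.4315

1.4315


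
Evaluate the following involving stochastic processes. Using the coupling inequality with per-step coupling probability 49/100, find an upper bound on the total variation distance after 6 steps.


TV distance bound <= (1-delta)^n
= (1 - 0.4900)^6
= 0.5100^6
= 0.0176

0.0176


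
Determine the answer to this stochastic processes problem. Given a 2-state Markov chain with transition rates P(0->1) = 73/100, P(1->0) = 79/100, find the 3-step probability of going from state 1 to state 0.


Computing P^3 by matrix multiplication.
P = [[0.2700, 0.7300], [0.7900, 0.2100]]
After raising P to the power 3:
P^3(1,0) = 0.5928

0.5928


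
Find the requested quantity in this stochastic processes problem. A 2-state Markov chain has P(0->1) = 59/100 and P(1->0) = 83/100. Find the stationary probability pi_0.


Stationary distribution: pi_0 = p10/(p01+p10), pi_1 = p01/(p01+p10)
p01 = 0.5900, p10 = 0.8300
pi_0 = 0.5845

0.5845


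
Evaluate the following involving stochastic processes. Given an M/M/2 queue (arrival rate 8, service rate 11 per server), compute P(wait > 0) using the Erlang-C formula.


a = lambda/mu = 0.7273
rho = a/c = 0.3636
Erlang-C formula applied:
C(c,a) = 0.1939

0.1939


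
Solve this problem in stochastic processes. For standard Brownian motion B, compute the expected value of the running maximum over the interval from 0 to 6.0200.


E(max B(s)) = sqrt(2t/pi)
= sqrt(2*6.0200/pi)
= sqrt(3.8325)
= 1.9577

1.9577


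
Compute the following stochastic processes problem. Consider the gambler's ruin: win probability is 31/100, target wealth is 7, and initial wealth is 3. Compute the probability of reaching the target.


Gambler's ruin formula:
r = q/p = 0.6900/0.3100 = 2.2258
P(win) = (1 - r^i)/(1 - r^N)
= (1 - 2.2258^3)/(1 - 2.2258^7)
= 0.0372

0.0372


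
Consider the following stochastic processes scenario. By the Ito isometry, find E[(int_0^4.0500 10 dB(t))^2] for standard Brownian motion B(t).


By Ito isometry: E[(int f dB)^2] = int f^2 dt
= 10^2 * 4.0500
= 100 * 4.0500 = 405.0000

405.0000


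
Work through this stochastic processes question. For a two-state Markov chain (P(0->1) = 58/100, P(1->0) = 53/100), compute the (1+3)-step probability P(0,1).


P^4 = P^1 * P^3
Computing via matrix multiplication of the transition matrix.
Entry (0,1) of P^4 = 0.5224

0.5224


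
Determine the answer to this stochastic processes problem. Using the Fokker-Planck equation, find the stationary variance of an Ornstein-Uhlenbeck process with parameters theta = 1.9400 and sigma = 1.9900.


Stationary variance = sigma^2 / (2*theta)
= 1.9900^2 / (2*1.9400)
= 3.9601 / 3.8800
= 1.0206

1.0206


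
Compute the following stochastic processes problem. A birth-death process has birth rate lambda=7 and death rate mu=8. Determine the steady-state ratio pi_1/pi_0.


For birth-death process, pi_n/pi_0 = (lambda/mu)^n
= (7/8)^1
= 0.8750

0.8750


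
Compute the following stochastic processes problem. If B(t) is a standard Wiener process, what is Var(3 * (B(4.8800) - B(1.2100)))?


Var(alpha*(B(t)-B(s))) = alpha^2 * (t-s)
= 3^2 * (4.8800 - 1.2100)
= 9 * 3.6700
= 33.0300

33.0300


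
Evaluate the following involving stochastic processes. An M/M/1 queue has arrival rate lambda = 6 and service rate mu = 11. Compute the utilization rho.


rho = lambda/mu
= 6/11
= 0.5455

0.5455


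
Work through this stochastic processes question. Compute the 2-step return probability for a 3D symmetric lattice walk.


P(return in 2 steps) = P(reverse first step) = 1/(2d)
= 1/6
= 0.1667

0.1667


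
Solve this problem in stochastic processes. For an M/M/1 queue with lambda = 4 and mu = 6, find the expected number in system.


rho = 4/6 = 0.6667
L = rho/(1-rho)
= 0.6667/0.3333
= 2.0000

2.0000


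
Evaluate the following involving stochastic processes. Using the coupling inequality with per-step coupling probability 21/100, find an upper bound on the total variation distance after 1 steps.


TV distance bound <= (1-delta)^n
= (1 - 0.2100)^1
= 0.7900^1
= 0.7900

0.7900


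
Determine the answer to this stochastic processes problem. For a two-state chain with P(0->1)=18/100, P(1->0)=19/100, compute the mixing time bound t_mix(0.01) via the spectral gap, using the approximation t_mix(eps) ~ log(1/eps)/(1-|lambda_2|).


lambda_2 = |1 - p01 - p10| = |1 - 0.1800 - 0.1900| = 0.6300
t_mix ~ log(1/eps)/(1 - |lambda_2|)
= log(100)/(1 - 0.6300) = 4.6052/0.3700
= 12.4464

12.4464


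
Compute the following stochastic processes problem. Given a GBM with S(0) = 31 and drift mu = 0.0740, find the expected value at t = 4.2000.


E[S(t)] = S(0) * exp(mu * t)
= 31 * exp(0.0740 * 4.2000)
= 31 * 1.3645
= 42.3000

42.3000


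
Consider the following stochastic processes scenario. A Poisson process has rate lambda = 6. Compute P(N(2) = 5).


P(N(t)=k) = (lambda*t)^k * exp(-lambda*t) / k!
lambda*t = 12
= 12^5 * exp(-12) / 5!
= 248832 * 6.1442e-06 / 120
= 0.0127

0.0127


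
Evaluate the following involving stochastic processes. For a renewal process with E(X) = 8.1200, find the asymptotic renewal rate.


Long-run renewal rate = 1/E(X)
= 1/8.1200
= 0.1232

0.1232


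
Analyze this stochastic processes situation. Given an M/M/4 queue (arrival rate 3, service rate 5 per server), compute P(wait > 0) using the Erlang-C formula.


a = lambda/mu = 0.6000
rho = a/c = 0.1500
Erlang-C formula applied:
C(c,a) = 0.0035

0.0035


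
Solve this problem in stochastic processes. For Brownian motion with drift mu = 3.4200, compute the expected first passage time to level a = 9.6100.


Expected first passage time = a/mu
= 9.6100/3.4200
= 2.8099

2.8099


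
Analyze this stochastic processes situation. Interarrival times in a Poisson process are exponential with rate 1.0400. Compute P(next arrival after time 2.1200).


P(X > t) = exp(-lambda * t)
= exp(-1.0400 * 2.1200)
= exp(-2.2048) = 0.1103

0.1103


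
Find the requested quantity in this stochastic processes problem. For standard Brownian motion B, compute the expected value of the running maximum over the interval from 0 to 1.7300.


E(max B(s)) = sqrt(2t/pi)
= sqrt(2*1.7300/pi)
= sqrt(1.1014)
= 1.0495

1.0495


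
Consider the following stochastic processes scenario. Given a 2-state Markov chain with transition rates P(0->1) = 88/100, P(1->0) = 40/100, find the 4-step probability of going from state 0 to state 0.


Computing P^4 by matrix multiplication.
P = [[0.1200, 0.8800], [0.4000, 0.6000]]
After raising P to the power 4:
P^4(0,0) = 0.3167

0.3167


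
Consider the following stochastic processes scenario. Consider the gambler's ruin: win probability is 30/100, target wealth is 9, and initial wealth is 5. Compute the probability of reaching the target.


Gambler's ruin formula:
r = q/p = 0.7000/0.3000 = 2.3333
P(win) = (1 - r^i)/(1 - r^N)
= (1 - 2.3333^5)/(1 - 2.3333^9)
= 0.0333

0.0333


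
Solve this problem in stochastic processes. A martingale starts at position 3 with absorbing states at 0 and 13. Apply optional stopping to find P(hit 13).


By optional stopping theorem: E(M at tau) = M(0) = 3
P(hit 13)*13 + P(hit 0)*0 = 3
P(hit 13) = (3 - 0)/(13 - 0) = 3/13 = 0.2308

0.2308


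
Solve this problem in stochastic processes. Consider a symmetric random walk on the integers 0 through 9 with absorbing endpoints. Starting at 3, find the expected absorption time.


For symmetric RW on 0,...,N with absorbing barriers, E(i) = i*(N-i)
E(3) = 3 * 6 = 18

18


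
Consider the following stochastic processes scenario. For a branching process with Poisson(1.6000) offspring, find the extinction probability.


Since mu = 1.6000 > 1, extinction prob q < 1.
Solve s = exp(mu*(s-1)) iteratively.
q = 0.3580

0.3580


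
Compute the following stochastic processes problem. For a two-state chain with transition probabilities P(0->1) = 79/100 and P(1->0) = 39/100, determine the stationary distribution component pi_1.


Stationary distribution: pi_0 = p10/(p01+p10), pi_1 = p01/(p01+p10)
p01 = 0.7900, p10 = 0.3900
pi_1 = 0.6695

0.6695


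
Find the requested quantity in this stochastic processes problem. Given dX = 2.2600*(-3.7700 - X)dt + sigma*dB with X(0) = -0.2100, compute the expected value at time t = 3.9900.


E[X(t)] = mu + (X(0) - mu)*exp(-theta*t)
= -3.7700 + (-0.2100 - -3.7700)*exp(-2.2600*3.9900)
= -3.7700 + 3.5600 * 1.2128e-04
= -3.7696

-3.7696


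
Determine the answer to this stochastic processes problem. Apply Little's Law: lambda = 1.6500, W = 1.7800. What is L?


Little's Law: L = lambda * W
= 1.6500 * 1.7800
= 2.9370

2.9370


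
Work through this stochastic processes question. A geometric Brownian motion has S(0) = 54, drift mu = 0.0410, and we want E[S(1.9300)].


E[S(t)] = S(0) * exp(mu * t)
= 54 * exp(0.0410 * 1.9300)
= 54 * 1.0823
= 58.4466

58.4466
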